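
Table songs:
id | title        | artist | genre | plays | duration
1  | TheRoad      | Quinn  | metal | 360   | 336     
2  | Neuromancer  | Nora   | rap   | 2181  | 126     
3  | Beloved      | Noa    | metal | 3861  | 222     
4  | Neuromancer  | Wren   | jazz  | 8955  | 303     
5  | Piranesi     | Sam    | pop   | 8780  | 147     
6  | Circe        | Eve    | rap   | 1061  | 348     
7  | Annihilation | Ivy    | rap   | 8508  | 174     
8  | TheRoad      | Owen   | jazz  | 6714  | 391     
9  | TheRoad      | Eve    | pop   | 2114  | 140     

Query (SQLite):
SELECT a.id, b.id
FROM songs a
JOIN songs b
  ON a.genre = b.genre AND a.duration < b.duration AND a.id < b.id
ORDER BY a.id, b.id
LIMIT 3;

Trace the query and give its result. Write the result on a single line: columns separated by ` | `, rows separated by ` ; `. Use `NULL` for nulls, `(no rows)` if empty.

2 | 6 ; 2 | 7 ; 4 | 8

Pairs (a,b) with same genre, a.duration < b.duration, a.id < b.id.
genre groups: jazz:{4,8} metal:{1,3} pop:{5,9} rap:{2,6,7}
Ordered by (a.id, b.id); first 3.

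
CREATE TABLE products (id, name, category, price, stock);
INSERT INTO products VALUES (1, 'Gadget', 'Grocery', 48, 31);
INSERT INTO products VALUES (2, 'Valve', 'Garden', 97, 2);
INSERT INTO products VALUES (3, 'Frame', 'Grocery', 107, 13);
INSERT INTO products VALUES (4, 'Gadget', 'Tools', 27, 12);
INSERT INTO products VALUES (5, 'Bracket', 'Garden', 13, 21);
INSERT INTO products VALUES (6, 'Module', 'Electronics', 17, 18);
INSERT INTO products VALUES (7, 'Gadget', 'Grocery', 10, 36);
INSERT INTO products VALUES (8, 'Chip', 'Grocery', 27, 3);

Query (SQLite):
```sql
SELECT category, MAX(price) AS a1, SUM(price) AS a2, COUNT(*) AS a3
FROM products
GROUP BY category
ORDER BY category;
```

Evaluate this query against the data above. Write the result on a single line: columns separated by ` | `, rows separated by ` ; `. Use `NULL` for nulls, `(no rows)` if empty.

Electronics | 17 | 17 | 1 ; Garden | 97 | 110 | 2 ; Grocery | 107 | 192 | 4 ; Tools | 27 | 27 | 1

Group products by category.
Per group compute: MAX(price), SUM(price), COUNT(*).
  Electronics: ids {6} → MAX(price)=17, SUM(price)=17, COUNT(*)=1
  Garden: ids {2, 5} → MAX(price)=97, SUM(price)=110, COUNT(*)=2
  Grocery: ids {1, 3, 7, 8} → MAX(price)=107, SUM(price)=192, COUNT(*)=4
  Tools: ids {4} → MAX(price)=27, SUM(price)=27, COUNT(*)=1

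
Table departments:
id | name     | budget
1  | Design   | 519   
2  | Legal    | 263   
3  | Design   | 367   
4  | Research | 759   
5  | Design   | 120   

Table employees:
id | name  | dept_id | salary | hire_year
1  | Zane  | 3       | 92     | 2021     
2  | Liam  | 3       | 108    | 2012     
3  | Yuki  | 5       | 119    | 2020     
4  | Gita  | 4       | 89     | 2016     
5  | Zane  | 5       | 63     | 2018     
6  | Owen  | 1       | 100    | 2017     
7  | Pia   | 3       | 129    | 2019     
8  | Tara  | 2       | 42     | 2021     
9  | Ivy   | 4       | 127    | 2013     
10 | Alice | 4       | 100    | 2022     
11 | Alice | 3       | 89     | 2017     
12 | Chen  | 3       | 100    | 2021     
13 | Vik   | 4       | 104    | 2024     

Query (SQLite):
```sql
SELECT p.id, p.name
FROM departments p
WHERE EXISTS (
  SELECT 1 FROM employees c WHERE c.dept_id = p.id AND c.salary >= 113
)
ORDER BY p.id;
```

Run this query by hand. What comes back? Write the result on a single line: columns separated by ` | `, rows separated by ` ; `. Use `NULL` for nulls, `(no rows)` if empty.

3 | Design ; 4 | Research ; 5 | Design

For each departments row, check whether any employees with matching dept_id has salary >= 113.
Keep rows where that is true.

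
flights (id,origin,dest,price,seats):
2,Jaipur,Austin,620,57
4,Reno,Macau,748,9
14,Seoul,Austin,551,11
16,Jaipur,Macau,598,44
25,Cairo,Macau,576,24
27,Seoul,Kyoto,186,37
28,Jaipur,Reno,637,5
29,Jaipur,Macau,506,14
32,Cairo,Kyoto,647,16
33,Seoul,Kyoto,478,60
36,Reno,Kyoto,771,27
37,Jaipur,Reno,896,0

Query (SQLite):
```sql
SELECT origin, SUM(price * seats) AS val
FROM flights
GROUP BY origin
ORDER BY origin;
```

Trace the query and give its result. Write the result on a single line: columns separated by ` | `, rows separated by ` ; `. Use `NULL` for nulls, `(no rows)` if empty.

Cairo | 24176 ; Jaipur | 71921 ; Reno | 27549 ; Seoul | 41623

For each row compute price * seats.
Group by origin; take SUM of the expression per group.
  Cairo: ids {25, 32} → SUM(price * seats)=24176
  Jaipur: ids {2, 16, 28, 29, 37} → SUM(price * seats)=71921
  Reno: ids {4, 36} → SUM(price * seats)=27549
  Seoul: ids {14, 27, 33} → SUM(price * seats)=41623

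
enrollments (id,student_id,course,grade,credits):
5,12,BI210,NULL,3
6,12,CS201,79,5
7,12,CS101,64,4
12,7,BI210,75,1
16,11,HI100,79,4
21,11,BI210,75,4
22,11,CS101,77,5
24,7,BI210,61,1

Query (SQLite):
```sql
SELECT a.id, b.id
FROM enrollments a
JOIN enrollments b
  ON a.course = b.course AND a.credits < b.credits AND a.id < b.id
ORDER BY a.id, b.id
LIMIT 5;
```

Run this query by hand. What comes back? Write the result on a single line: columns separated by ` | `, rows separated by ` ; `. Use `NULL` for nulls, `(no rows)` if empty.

Pairs (a,b) with same course, a.credits < b.credits, a.id < b.id.
course groups: BI210:{5,12,21,24} CS101:{7,22} CS201:{6} HI100:{16}
Ordered by (a.id, b.id); first 5.

5 | 21 ; 7 | 22 ; 12 | 21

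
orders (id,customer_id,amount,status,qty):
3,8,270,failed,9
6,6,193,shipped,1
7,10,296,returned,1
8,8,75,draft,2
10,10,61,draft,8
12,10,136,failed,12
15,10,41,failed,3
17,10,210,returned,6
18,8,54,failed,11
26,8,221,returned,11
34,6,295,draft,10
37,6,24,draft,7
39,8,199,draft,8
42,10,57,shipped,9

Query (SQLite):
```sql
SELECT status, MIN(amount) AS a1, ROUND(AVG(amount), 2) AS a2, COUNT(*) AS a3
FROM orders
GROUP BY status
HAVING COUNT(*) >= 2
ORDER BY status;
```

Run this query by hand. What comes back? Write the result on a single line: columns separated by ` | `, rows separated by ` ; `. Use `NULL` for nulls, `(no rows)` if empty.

draft | 24 | 130.8 | 5 ; failed | 41 | 125.25 | 4 ; returned | 210 | 242.33 | 3 ; shipped | 57 | 125 | 2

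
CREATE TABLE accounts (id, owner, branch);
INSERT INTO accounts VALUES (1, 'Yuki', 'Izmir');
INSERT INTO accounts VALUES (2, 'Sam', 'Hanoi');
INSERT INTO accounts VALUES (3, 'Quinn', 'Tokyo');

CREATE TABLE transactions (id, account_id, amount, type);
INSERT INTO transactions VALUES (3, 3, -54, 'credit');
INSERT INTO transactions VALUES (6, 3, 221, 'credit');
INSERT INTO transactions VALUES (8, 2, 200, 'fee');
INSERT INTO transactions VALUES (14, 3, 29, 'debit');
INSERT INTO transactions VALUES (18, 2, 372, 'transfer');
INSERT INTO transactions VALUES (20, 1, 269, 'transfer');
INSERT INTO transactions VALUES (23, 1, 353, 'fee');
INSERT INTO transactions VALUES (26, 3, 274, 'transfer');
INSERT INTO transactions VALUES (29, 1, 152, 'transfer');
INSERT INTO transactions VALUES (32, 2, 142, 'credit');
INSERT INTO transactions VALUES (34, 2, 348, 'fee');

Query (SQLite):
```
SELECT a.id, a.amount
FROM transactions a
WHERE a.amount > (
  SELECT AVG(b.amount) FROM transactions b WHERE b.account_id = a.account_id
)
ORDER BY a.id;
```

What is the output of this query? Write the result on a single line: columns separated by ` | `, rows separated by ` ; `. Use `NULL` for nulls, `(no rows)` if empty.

6 | 221 ; 18 | 372 ; 20 | 269 ; 23 | 353 ; 26 | 274 ; 34 | 348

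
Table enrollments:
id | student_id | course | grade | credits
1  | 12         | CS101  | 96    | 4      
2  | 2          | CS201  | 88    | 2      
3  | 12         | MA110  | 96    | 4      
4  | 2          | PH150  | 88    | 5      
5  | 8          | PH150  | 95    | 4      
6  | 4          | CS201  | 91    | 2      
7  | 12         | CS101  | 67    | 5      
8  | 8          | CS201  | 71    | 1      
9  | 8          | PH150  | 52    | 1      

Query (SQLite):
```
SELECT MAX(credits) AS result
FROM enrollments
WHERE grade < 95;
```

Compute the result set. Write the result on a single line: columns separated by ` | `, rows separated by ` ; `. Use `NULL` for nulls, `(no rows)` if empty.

5

Rows where grade < 95 → credits values: [2, 5, 2, 5, 1, 1].
MAX of non-NULL values = 5.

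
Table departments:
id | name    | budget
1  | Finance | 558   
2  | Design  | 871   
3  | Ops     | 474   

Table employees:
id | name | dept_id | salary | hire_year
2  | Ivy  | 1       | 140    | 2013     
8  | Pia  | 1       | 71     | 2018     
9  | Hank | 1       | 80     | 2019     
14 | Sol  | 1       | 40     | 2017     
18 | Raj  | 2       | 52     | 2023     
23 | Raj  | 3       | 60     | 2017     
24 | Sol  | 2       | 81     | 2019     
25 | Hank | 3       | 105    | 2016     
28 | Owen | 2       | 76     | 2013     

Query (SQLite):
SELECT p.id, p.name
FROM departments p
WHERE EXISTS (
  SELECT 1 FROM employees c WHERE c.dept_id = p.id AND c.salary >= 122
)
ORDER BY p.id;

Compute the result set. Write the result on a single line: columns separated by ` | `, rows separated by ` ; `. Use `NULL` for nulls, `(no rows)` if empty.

For each departments row, check whether any employees with matching dept_id has salary >= 122.
Keep rows where that is true.

1 | Finance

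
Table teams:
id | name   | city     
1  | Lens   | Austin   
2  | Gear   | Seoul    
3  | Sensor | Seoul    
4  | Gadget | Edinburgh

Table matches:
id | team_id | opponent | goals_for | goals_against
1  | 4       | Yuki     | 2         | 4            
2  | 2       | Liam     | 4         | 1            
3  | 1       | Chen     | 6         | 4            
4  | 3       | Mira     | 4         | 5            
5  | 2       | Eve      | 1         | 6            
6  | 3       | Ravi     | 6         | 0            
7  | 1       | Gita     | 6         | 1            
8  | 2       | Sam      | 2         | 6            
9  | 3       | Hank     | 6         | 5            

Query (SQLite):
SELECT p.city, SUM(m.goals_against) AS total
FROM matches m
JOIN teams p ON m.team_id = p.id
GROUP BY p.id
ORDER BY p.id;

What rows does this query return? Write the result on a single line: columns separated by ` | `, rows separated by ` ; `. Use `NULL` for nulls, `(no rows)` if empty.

Join each matches row to its teams via team_id.
Group joined rows by teams.id; compute SUM(m.goals_against) per group.
  1: ids {3, 7} → SUM(m.goals_against)=5
  2: ids {2, 5, 8} → SUM(m.goals_against)=13
  3: ids {4, 6, 9} → SUM(m.goals_against)=10
  4: ids {1} → SUM(m.goals_against)=4

Austin | 5 ; Seoul | 13 ; Seoul | 10 ; Edinburgh | 4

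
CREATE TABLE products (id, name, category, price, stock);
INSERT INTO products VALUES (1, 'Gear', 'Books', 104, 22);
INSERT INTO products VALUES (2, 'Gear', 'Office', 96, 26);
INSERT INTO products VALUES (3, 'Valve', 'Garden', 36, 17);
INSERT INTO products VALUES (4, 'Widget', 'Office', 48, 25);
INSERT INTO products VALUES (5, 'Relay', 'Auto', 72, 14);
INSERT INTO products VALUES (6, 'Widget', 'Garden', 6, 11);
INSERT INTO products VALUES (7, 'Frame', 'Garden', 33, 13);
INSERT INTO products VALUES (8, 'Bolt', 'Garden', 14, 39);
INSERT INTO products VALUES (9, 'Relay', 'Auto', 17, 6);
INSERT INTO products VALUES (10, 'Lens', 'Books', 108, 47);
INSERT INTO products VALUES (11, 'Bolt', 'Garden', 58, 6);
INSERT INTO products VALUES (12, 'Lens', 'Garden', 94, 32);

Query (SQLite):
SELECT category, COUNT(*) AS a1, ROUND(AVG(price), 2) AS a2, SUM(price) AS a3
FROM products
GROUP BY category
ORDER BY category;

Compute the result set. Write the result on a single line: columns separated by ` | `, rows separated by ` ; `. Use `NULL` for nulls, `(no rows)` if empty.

Group products by category.
Per group compute: COUNT(*), ROUND(AVG(price), 2), SUM(price).
  Auto: ids {5, 9} → COUNT(*)=2, ROUND(AVG(price), 2)=44.5, SUM(price)=89
  Books: ids {1, 10} → COUNT(*)=2, ROUND(AVG(price), 2)=106, SUM(price)=212
  Garden: ids {3, 6, 7, 8, 11, 12} → COUNT(*)=6, ROUND(AVG(price), 2)=40.17, SUM(price)=241
  Office: ids {2, 4} → COUNT(*)=2, ROUND(AVG(price), 2)=72, SUM(price)=144

Auto | 2 | 44.5 | 89 ; Books | 2 | 106 | 212 ; Garden | 6 | 40.17 | 241 ; Office | 2 | 72 | 144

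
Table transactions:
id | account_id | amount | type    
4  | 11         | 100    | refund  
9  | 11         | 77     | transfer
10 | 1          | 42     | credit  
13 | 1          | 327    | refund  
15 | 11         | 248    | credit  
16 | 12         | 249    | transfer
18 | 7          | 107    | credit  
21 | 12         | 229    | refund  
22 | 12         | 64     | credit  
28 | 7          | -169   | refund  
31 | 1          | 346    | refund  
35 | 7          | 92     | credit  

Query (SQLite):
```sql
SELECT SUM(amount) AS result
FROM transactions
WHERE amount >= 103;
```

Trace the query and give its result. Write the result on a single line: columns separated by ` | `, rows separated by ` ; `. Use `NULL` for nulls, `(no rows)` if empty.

Rows where amount >= 103 → amount values: [327, 248, 249, 107, 229, 346].
SUM of non-NULL values = 1506.

1506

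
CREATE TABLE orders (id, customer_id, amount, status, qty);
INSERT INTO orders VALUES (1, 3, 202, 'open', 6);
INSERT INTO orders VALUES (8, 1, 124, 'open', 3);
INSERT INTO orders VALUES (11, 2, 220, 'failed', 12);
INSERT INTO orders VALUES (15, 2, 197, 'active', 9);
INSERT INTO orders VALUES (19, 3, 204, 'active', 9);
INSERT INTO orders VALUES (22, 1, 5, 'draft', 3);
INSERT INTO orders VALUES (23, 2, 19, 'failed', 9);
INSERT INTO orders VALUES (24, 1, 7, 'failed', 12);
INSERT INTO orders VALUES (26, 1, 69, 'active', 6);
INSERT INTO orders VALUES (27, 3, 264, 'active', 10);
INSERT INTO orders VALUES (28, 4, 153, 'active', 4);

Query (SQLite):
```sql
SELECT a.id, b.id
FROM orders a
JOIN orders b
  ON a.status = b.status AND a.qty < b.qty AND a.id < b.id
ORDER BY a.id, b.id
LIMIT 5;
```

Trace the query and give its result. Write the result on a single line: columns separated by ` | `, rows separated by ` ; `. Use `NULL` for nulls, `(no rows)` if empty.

15 | 27 ; 19 | 27 ; 23 | 24 ; 26 | 27

Pairs (a,b) with same status, a.qty < b.qty, a.id < b.id.
status groups: active:{15,19,26,27,28} draft:{22} failed:{11,23,24} open:{1,8}
Ordered by (a.id, b.id); first 5.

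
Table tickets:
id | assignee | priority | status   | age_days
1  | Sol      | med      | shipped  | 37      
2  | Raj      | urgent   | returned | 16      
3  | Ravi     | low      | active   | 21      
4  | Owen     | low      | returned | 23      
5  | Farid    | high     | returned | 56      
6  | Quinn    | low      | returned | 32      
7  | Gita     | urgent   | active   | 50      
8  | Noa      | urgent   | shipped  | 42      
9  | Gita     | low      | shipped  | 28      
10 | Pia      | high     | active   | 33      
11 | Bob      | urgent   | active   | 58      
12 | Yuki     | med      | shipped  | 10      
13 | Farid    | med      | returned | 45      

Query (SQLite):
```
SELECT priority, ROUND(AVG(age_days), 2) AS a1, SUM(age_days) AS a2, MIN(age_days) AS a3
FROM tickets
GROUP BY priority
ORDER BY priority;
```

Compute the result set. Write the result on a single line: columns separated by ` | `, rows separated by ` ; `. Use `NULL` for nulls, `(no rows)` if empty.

high | 44.5 | 89 | 33 ; low | 26 | 104 | 21 ; med | 30.67 | 92 | 10 ; urgent | 41.5 | 166 | 16

Group tickets by priority.
Per group compute: ROUND(AVG(age_days), 2), SUM(age_days), MIN(age_days).
  high: ids {5, 10} → ROUND(AVG(age_days), 2)=44.5, SUM(age_days)=89, MIN(age_days)=33
  low: ids {3, 4, 6, 9} → ROUND(AVG(age_days), 2)=26, SUM(age_days)=104, MIN(age_days)=21
  med: ids {1, 12, 13} → ROUND(AVG(age_days), 2)=30.67, SUM(age_days)=92, MIN(age_days)=10
  urgent: ids {2, 7, 8, 11} → ROUND(AVG(age_days), 2)=41.5, SUM(age_days)=166, MIN(age_days)=16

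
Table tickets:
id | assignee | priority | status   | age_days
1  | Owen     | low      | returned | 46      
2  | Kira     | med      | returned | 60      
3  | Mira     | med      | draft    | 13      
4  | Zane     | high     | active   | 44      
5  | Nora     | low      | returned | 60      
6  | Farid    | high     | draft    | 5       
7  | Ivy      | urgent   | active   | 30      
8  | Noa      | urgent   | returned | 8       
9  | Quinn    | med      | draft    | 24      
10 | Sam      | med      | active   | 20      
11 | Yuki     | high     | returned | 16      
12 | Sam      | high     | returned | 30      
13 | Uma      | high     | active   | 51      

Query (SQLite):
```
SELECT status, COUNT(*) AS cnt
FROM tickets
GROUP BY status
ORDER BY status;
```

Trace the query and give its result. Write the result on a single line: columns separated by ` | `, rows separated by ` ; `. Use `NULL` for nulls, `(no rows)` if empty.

Partition tickets by status; compute COUNT(*) within each group.
  active: ids {4, 7, 10, 13} → COUNT(*)=4
  draft: ids {3, 6, 9} → COUNT(*)=3
  returned: ids {1, 2, 5, 8, 11, 12} → COUNT(*)=6

active | 4 ; draft | 3 ; returned | 6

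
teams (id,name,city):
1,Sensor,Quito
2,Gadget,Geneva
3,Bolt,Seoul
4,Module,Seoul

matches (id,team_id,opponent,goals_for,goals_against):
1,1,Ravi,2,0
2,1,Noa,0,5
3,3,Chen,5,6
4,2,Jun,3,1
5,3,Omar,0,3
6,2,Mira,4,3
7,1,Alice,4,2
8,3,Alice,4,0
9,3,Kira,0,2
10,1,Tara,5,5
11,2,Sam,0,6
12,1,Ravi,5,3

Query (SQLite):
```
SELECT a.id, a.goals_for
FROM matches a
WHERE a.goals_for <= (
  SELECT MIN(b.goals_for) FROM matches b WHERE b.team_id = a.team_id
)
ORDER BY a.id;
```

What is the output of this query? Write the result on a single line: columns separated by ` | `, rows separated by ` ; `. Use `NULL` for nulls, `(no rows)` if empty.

For each matches row a, compute MIN(goals_for) over rows sharing a.team_id.
Keep row a if a.goals_for <= that per-group MIN.
  team_id=1: MIN(goals_for) = 0
  team_id=2: MIN(goals_for) = 0
  team_id=3: MIN(goals_for) = 0

2 | 0 ; 5 | 0 ; 9 | 0 ; 11 | 0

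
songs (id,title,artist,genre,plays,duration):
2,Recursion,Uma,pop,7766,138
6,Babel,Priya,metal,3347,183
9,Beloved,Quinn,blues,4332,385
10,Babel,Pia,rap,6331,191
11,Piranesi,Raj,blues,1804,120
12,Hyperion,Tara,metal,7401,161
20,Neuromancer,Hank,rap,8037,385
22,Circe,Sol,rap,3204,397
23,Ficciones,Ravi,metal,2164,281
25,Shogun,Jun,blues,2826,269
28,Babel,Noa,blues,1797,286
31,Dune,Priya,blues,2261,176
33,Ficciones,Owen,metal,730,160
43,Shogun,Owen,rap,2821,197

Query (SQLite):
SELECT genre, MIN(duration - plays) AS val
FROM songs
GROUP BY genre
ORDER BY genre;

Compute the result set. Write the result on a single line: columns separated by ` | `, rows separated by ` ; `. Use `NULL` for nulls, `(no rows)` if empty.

blues | -3947 ; metal | -7240 ; pop | -7628 ; rap | -7652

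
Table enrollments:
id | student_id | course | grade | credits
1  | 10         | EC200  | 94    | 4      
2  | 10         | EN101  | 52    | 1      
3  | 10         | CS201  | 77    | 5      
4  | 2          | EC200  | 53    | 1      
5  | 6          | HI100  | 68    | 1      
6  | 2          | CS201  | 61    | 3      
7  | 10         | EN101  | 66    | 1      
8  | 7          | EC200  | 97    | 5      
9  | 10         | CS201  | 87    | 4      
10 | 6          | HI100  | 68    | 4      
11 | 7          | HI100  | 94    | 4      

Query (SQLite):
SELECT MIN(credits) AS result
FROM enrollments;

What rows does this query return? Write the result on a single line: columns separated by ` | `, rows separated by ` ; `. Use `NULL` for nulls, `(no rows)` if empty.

1

All credits values: [4, 1, 5, 1, 1, 3, 1, 5, 4, 4, 4].
MIN of non-NULL values = 1.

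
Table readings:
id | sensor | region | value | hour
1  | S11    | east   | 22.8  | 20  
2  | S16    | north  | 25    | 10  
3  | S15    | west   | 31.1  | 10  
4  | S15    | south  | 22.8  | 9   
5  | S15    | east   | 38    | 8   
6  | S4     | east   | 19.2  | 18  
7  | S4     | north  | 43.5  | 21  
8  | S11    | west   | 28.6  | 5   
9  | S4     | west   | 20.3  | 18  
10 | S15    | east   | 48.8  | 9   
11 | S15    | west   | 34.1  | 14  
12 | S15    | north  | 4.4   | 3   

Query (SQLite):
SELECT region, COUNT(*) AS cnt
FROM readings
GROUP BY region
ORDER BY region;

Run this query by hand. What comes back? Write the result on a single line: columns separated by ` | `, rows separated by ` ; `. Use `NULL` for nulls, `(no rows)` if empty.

Partition readings by region; compute COUNT(*) within each group.
  east: ids {1, 5, 6, 10} → COUNT(*)=4
  north: ids {2, 7, 12} → COUNT(*)=3
  south: ids {4} → COUNT(*)=1
  west: ids {3, 8, 9, 11} → COUNT(*)=4

east | 4 ; north | 3 ; south | 1 ; west | 4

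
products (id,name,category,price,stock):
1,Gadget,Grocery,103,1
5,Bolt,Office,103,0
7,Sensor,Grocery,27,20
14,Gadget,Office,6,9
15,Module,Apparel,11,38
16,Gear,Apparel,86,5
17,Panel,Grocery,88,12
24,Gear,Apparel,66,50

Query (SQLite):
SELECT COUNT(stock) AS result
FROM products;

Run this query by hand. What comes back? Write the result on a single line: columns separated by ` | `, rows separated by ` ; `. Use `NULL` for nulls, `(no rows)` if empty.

All stock values: [1, 0, 20, 9, 38, 5, 12, 50].
COUNT(stock) counts non-NULL values → 8.

8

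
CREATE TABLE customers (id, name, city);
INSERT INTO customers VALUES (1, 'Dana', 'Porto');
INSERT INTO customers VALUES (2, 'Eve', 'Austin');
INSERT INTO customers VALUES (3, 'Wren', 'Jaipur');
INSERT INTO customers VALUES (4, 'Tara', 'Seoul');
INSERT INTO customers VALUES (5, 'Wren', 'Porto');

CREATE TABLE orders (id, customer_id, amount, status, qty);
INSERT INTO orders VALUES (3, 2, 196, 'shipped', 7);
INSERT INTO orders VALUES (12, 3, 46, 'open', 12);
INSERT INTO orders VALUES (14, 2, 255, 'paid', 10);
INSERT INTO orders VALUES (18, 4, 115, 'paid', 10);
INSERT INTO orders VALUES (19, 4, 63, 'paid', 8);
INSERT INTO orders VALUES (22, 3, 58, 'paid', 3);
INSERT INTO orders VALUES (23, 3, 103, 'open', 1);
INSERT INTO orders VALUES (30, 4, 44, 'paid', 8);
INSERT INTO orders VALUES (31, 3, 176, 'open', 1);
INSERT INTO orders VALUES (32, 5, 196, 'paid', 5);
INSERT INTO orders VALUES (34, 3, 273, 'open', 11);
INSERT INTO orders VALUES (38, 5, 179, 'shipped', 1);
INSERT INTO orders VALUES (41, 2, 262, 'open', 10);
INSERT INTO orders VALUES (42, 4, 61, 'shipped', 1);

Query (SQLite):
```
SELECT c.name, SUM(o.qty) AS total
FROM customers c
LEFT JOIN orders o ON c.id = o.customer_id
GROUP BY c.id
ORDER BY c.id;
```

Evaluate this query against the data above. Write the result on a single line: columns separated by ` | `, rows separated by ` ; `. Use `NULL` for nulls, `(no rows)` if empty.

LEFT JOIN keeps every customers row; unmatched ones get NULL for orders columns.
Group by customers.id and compute SUM(o.qty). SUM over an all-NULL group is NULL.
  1: ids {—} → SUM(o.qty)=NULL
  2: ids {3, 14, 41} → SUM(o.qty)=27
  3: ids {12, 22, 23, 31, 34} → SUM(o.qty)=28
  4: ids {18, 19, 30, 42} → SUM(o.qty)=27
  5: ids {32, 38} → SUM(o.qty)=6

Dana | NULL ; Eve | 27 ; Wren | 28 ; Tara | 27 ; Wren | 6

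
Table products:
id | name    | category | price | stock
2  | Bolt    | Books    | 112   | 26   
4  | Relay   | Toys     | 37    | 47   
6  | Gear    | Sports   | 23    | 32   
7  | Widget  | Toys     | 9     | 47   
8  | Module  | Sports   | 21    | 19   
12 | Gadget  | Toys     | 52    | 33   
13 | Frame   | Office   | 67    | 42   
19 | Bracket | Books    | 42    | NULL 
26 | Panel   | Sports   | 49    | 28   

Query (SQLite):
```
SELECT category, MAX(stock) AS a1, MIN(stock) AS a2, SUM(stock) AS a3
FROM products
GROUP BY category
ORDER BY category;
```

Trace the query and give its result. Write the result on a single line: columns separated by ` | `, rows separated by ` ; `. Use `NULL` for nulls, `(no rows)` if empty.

Group products by category.
Per group compute: MAX(stock), MIN(stock), SUM(stock).
  Books: ids {2, 19} → MAX(stock)=26, MIN(stock)=26, SUM(stock)=26
  Office: ids {13} → MAX(stock)=42, MIN(stock)=42, SUM(stock)=42
  Sports: ids {6, 8, 26} → MAX(stock)=32, MIN(stock)=19, SUM(stock)=79
  Toys: ids {4, 7, 12} → MAX(stock)=47, MIN(stock)=33, SUM(stock)=127

Books | 26 | 26 | 26 ; Office | 42 | 42 | 42 ; Sports | 32 | 19 | 79 ; Toys | 47 | 33 | 127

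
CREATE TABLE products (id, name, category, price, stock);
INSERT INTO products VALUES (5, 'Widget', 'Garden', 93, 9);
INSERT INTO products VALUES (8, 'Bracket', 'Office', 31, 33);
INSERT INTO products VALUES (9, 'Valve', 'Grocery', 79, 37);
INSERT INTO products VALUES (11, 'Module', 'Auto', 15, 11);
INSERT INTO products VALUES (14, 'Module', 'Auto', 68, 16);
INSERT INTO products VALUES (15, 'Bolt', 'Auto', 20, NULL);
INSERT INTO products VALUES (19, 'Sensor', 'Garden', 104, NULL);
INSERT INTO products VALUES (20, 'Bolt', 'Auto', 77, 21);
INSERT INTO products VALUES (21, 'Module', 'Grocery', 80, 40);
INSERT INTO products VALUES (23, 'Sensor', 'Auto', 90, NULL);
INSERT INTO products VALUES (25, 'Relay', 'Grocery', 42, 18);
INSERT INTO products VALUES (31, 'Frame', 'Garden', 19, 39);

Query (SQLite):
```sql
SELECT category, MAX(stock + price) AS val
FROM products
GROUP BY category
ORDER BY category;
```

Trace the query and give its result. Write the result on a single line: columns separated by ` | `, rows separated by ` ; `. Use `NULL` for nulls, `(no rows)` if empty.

Auto | 98 ; Garden | 102 ; Grocery | 120 ; Office | 64

For each row compute stock + price.
Group by category; take MAX of the expression per group.
  Auto: ids {11, 14, 15, 20, 23} → MAX(stock + price)=98
  Garden: ids {5, 19, 31} → MAX(stock + price)=102
  Grocery: ids {9, 21, 25} → MAX(stock + price)=120
  Office: ids {8} → MAX(stock + price)=64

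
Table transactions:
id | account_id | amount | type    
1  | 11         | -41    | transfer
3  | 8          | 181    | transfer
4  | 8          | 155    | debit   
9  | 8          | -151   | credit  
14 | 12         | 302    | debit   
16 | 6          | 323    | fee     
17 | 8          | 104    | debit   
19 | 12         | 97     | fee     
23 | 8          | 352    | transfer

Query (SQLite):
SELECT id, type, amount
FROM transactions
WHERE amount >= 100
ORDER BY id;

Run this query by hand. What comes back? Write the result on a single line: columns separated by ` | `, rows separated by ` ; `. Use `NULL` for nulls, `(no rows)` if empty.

3 | transfer | 181 ; 4 | debit | 155 ; 14 | debit | 302 ; 16 | fee | 323 ; 17 | debit | 104 ; 23 | transfer | 352

amount >= 100: ids {3, 4, 14, 16, 17, 23}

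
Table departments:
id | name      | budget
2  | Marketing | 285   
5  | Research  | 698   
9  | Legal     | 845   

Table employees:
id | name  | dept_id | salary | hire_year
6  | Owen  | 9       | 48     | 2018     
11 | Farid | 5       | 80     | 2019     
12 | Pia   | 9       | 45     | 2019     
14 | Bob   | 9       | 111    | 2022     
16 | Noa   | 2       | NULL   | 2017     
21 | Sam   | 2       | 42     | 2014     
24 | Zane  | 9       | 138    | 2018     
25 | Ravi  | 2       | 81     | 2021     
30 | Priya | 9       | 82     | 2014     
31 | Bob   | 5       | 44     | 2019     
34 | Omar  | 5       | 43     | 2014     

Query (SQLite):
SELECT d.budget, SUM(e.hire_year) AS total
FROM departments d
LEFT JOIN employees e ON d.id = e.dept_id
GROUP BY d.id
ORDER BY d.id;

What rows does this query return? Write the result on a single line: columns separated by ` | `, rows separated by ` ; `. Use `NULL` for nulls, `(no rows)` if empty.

285 | 6052 ; 698 | 6052 ; 845 | 10091

LEFT JOIN keeps every departments row; unmatched ones get NULL for employees columns.
Group by departments.id and compute SUM(e.hire_year). SUM over an all-NULL group is NULL.
  2: ids {16, 21, 25} → SUM(e.hire_year)=6052
  5: ids {11, 31, 34} → SUM(e.hire_year)=6052
  9: ids {6, 12, 14, 24, 30} → SUM(e.hire_year)=10091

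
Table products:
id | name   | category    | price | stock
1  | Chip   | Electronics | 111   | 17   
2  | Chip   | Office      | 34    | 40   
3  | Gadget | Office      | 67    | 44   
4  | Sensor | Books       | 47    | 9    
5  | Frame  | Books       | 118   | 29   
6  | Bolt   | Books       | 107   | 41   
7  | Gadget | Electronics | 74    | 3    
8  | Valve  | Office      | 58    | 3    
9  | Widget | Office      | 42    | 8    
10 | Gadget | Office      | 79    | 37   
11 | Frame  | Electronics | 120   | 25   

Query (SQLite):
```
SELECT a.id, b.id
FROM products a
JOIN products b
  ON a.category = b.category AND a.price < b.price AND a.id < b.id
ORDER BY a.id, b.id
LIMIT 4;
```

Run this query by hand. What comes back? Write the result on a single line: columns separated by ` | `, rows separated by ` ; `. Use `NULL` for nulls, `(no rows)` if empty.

1 | 11 ; 2 | 3 ; 2 | 8 ; 2 | 9

Pairs (a,b) with same category, a.price < b.price, a.id < b.id.
category groups: Books:{4,5,6} Electronics:{1,7,11} Office:{2,3,8,9,10}
Ordered by (a.id, b.id); first 4.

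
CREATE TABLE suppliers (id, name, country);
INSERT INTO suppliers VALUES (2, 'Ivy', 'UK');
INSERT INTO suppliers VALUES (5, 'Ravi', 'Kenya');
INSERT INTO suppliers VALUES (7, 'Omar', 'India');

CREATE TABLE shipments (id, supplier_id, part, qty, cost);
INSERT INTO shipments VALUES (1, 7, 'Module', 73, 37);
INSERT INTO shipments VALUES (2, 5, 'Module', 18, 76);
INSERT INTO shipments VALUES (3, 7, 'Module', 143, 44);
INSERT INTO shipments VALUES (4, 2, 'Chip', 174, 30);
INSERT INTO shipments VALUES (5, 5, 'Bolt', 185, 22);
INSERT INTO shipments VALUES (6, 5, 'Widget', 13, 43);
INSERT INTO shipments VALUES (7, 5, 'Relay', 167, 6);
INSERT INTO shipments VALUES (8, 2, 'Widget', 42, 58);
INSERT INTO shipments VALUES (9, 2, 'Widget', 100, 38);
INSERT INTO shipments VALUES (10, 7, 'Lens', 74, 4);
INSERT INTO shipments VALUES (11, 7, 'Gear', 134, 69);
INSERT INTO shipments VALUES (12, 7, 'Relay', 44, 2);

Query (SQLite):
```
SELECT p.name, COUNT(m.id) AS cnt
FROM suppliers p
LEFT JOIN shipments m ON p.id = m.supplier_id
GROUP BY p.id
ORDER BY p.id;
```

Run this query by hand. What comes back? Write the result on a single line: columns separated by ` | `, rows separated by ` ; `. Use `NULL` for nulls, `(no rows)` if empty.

Ivy | 3 ; Ravi | 4 ; Omar | 5

LEFT JOIN keeps every suppliers row; unmatched ones get NULL for shipments columns.
Group by suppliers.id and compute COUNT(m.id). COUNT(col) of an all-NULL group is 0.
  2: ids {4, 8, 9} → COUNT(m.id)=3
  5: ids {2, 5, 6, 7} → COUNT(m.id)=4
  7: ids {1, 3, 10, 11, 12} → COUNT(m.id)=5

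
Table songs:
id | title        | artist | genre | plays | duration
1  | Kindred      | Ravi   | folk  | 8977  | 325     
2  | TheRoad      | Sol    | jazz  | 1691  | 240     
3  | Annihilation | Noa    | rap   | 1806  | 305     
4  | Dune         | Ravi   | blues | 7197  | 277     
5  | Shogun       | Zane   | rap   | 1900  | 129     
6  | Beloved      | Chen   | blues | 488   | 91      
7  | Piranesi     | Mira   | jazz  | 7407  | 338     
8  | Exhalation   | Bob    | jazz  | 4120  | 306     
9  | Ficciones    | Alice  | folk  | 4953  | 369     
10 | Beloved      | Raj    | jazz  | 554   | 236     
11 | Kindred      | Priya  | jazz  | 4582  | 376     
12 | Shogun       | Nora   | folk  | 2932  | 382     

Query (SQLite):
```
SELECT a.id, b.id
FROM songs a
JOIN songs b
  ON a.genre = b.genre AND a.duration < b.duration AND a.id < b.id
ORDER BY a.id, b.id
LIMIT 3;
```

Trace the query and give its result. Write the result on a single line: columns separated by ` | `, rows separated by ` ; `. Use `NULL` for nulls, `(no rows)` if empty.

1 | 9 ; 1 | 12 ; 2 | 7

Pairs (a,b) with same genre, a.duration < b.duration, a.id < b.id.
genre groups: blues:{4,6} folk:{1,9,12} jazz:{2,7,8,10,11} rap:{3,5}
Ordered by (a.id, b.id); first 3.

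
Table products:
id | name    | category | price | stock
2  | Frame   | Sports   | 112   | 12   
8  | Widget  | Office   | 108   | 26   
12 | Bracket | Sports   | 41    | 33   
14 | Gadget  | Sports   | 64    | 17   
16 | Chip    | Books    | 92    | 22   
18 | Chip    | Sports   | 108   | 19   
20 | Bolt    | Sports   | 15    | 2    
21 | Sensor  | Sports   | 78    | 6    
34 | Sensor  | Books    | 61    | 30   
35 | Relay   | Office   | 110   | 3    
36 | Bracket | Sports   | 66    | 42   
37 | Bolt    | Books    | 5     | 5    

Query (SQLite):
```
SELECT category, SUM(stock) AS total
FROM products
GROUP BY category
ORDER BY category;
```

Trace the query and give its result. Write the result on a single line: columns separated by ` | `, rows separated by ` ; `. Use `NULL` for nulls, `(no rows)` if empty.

Partition products by category; compute SUM(stock) within each group.
  Books: ids {16, 34, 37} → SUM(stock)=57
  Office: ids {8, 35} → SUM(stock)=29
  Sports: ids {2, 12, 14, 18, 20, 21, 36} → SUM(stock)=131

Books | 57 ; Office | 29 ; Sports | 131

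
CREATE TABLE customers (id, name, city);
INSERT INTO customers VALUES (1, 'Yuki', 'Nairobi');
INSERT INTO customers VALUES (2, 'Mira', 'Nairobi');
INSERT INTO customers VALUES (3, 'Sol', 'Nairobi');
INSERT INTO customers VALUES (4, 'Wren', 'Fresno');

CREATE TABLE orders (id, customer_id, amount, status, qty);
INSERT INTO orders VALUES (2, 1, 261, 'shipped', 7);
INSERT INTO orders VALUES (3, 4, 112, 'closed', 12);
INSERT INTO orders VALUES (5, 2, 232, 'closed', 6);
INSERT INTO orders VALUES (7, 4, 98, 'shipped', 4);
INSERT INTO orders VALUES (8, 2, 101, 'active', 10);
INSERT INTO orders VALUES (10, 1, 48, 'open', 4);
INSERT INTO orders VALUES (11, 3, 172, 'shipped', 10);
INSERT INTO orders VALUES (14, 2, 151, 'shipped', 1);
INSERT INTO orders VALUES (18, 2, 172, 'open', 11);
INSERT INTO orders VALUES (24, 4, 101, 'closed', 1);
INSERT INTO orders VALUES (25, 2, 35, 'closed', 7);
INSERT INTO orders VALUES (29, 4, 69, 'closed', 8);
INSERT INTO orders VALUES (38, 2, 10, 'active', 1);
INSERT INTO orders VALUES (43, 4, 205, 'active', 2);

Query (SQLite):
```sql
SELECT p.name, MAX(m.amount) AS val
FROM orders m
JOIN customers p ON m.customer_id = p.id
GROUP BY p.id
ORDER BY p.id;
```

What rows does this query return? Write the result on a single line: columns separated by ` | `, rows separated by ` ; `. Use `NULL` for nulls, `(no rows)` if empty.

Yuki | 261 ; Mira | 232 ; Sol | 172 ; Wren | 205

Join each orders row to its customers via customer_id.
Group joined rows by customers.id; compute MAX(m.amount) per group.
  1: ids {2, 10} → MAX(m.amount)=261
  2: ids {5, 8, 14, 18, 25, 38} → MAX(m.amount)=232
  3: ids {11} → MAX(m.amount)=172
  4: ids {3, 7, 24, 29, 43} → MAX(m.amount)=205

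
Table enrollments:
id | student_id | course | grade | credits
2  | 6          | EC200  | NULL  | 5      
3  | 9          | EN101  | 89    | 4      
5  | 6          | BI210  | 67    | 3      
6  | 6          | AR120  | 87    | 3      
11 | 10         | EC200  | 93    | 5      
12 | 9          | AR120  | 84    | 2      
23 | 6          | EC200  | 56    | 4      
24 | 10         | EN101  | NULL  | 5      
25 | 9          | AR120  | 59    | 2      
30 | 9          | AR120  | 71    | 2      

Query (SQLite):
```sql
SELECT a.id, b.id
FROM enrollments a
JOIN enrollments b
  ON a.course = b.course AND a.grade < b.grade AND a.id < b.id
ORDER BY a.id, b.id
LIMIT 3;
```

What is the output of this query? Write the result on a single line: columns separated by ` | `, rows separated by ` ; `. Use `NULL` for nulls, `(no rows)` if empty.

25 | 30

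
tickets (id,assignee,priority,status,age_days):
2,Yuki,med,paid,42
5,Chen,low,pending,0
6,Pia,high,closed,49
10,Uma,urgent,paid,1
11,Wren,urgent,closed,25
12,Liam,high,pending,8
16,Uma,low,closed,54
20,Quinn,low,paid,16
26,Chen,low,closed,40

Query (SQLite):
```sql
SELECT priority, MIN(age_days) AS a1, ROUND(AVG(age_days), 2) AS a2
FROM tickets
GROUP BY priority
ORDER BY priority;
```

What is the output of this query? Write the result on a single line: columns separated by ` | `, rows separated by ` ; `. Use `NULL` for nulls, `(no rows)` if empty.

Group tickets by priority.
Per group compute: MIN(age_days), ROUND(AVG(age_days), 2).
  high: ids {6, 12} → MIN(age_days)=8, ROUND(AVG(age_days), 2)=28.5
  low: ids {5, 16, 20, 26} → MIN(age_days)=0, ROUND(AVG(age_days), 2)=27.5
  med: ids {2} → MIN(age_days)=42, ROUND(AVG(age_days), 2)=42
  urgent: ids {10, 11} → MIN(age_days)=1, ROUND(AVG(age_days), 2)=13

high | 8 | 28.5 ; low | 0 | 27.5 ; med | 42 | 42 ; urgent | 1 | 13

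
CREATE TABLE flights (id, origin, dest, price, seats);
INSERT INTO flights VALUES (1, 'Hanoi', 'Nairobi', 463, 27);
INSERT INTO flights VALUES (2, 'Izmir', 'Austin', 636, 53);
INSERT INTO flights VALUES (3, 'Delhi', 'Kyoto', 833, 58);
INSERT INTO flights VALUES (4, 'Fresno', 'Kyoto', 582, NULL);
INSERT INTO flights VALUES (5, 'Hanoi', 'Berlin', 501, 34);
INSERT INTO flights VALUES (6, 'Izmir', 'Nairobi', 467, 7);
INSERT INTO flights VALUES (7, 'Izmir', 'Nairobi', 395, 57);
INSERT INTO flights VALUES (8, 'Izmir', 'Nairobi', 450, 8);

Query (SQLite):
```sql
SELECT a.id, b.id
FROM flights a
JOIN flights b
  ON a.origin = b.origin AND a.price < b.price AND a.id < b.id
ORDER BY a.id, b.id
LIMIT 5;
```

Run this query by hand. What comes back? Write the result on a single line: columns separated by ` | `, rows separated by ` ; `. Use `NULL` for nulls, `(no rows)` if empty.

Pairs (a,b) with same origin, a.price < b.price, a.id < b.id.
origin groups: Delhi:{3} Fresno:{4} Hanoi:{1,5} Izmir:{2,6,7,8}
Ordered by (a.id, b.id); first 5.

1 | 5 ; 7 | 8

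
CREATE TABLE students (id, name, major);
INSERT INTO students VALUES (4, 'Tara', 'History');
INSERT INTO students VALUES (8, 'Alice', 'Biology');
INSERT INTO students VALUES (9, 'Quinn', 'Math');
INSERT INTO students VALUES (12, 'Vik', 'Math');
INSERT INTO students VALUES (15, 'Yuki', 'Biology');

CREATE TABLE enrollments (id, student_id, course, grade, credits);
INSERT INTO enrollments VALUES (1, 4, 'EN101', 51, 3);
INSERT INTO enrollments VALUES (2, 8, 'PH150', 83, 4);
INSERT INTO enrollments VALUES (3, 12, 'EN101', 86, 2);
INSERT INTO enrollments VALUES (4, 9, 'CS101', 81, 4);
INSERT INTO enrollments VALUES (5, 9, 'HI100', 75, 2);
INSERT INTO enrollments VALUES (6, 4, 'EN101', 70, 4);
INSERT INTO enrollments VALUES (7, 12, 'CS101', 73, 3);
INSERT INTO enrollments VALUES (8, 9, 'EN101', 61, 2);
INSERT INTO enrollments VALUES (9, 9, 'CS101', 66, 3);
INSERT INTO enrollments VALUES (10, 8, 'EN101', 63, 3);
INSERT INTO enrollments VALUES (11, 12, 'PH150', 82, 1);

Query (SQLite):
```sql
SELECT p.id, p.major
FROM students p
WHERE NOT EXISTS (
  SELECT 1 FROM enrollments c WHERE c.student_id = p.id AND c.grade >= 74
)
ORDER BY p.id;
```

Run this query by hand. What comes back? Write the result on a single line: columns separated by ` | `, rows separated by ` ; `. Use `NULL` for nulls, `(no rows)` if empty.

4 | History ; 15 | Biology

For each students row, check whether any enrollments with matching student_id has grade >= 74.
Keep rows where that is false.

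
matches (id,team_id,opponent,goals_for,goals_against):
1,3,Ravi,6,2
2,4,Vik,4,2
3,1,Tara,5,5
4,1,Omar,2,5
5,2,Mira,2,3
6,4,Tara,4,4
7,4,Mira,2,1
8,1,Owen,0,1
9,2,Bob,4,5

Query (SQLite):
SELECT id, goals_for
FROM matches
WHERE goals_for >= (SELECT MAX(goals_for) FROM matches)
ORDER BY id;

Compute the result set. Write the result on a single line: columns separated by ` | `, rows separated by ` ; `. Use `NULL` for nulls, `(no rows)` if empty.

1 | 6

Scalar subquery: MAX(goals_for) over all matches rows = 6.
Keep rows where goals_for >= that value.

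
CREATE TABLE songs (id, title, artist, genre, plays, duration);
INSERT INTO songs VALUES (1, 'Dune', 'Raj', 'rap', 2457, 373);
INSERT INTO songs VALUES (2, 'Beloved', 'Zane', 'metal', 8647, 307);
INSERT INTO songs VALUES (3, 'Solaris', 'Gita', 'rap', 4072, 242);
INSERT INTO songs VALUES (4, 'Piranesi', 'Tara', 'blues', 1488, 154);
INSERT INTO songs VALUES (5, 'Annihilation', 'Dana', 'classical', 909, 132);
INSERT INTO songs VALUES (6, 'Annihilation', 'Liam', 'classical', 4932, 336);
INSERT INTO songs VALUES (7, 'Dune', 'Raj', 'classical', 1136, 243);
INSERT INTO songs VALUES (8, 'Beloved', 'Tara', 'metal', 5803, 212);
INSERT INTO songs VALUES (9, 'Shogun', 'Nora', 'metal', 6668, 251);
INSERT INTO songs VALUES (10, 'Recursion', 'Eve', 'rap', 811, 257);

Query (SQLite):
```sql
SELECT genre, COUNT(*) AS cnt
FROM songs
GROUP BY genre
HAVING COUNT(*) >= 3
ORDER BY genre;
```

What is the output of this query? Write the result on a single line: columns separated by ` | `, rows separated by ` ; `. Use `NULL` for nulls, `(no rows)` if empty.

classical | 3 ; metal | 3 ; rap | 3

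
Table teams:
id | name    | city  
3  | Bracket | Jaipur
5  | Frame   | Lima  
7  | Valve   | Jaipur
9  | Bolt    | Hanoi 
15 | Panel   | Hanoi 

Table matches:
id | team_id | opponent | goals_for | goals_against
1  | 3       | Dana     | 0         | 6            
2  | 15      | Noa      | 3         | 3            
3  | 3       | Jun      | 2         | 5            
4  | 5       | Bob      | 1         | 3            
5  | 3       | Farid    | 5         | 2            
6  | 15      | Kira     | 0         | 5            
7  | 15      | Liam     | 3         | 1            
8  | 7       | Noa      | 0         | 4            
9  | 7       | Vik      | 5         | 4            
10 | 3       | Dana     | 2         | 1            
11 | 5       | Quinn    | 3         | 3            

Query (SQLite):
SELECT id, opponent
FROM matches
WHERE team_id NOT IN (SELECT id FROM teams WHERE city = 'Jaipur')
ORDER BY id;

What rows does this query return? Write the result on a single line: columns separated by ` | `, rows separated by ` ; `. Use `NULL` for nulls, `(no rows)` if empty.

Inner query: teams.id where city = 'Jaipur'.
Outer: keep matches rows whose team_id is not in that set.
Inner query → {3, 7}

2 | Noa ; 4 | Bob ; 6 | Kira ; 7 | Liam ; 11 | Quinn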